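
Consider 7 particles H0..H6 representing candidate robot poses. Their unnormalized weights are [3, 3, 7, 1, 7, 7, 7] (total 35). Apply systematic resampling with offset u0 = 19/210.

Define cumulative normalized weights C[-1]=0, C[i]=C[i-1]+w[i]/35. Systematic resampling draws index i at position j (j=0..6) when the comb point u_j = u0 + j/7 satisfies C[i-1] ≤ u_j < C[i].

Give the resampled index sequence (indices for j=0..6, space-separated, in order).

C = [3/35, 6/35, 13/35, 2/5, 3/5, 4/5, 1]
j=0: u_0=19/210 ∈ [3/35, 6/35) → index 1
j=1: u_1=7/30 ∈ [6/35, 13/35) → index 2
j=2: u_2=79/210 ∈ [13/35, 2/5) → index 3
j=3: u_3=109/210 ∈ [2/5, 3/5) → index 4
j=4: u_4=139/210 ∈ [3/5, 4/5) → index 5
j=5: u_5=169/210 ∈ [4/5, 1) → index 6
j=6: u_6=199/210 ∈ [4/5, 1) → index 6

1 2 3 4 5 6 6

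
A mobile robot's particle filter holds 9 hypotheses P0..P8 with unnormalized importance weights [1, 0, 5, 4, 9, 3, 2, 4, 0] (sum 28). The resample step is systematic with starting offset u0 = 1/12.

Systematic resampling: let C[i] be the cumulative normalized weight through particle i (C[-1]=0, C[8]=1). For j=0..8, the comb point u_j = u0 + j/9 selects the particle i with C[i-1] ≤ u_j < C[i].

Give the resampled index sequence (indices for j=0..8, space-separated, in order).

C = [1/28, 1/28, 3/14, 5/14, 19/28, 11/14, 6/7, 1, 1]
j=0: u_0=1/12 ∈ [1/28, 3/14) → index 2
j=1: u_1=7/36 ∈ [1/28, 3/14) → index 2
j=2: u_2=11/36 ∈ [3/14, 5/14) → index 3
j=3: u_3=5/12 ∈ [5/14, 19/28) → index 4
j=4: u_4=19/36 ∈ [5/14, 19/28) → index 4
j=5: u_5=23/36 ∈ [5/14, 19/28) → index 4
j=6: u_6=3/4 ∈ [19/28, 11/14) → index 5
j=7: u_7=31/36 ∈ [6/7, 1) → index 7
j=8: u_8=35/36 ∈ [6/7, 1) → index 7

2 2 3 4 4 4 5 7 7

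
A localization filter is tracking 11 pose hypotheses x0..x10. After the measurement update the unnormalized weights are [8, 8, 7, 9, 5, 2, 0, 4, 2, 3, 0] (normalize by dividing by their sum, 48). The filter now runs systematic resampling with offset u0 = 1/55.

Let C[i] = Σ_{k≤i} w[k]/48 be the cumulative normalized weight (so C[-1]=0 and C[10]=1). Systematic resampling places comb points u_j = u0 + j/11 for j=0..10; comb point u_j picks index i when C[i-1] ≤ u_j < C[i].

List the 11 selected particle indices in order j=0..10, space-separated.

0 0 1 1 2 2 3 3 4 7 8

C = [1/6, 1/3, 23/48, 2/3, 37/48, 13/16, 13/16, 43/48, 15/16, 1, 1]
j=0: u_0=1/55 ∈ [0, 1/6) → index 0
j=1: u_1=6/55 ∈ [0, 1/6) → index 0
j=2: u_2=1/5 ∈ [1/6, 1/3) → index 1
j=3: u_3=16/55 ∈ [1/6, 1/3) → index 1
j=4: u_4=21/55 ∈ [1/3, 23/48) → index 2
j=5: u_5=26/55 ∈ [1/3, 23/48) → index 2
j=6: u_6=31/55 ∈ [23/48, 2/3) → index 3
j=7: u_7=36/55 ∈ [23/48, 2/3) → index 3
j=8: u_8=41/55 ∈ [2/3, 37/48) → index 4
j=9: u_9=46/55 ∈ [13/16, 43/48) → index 7
j=10: u_10=51/55 ∈ [43/48, 15/16) → index 8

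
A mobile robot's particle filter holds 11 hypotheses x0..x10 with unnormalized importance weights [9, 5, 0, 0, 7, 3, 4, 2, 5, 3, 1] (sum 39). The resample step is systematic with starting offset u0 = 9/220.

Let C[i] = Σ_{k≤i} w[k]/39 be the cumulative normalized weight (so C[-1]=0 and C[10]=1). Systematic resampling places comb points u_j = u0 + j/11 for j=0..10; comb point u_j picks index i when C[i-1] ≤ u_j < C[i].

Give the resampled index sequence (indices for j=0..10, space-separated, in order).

0 0 0 1 4 4 5 6 7 8 9

C = [3/13, 14/39, 14/39, 14/39, 7/13, 8/13, 28/39, 10/13, 35/39, 38/39, 1]
j=0: u_0=9/220 ∈ [0, 3/13) → index 0
j=1: u_1=29/220 ∈ [0, 3/13) → index 0
j=2: u_2=49/220 ∈ [0, 3/13) → index 0
j=3: u_3=69/220 ∈ [3/13, 14/39) → index 1
j=4: u_4=89/220 ∈ [14/39, 7/13) → index 4
j=5: u_5=109/220 ∈ [14/39, 7/13) → index 4
j=6: u_6=129/220 ∈ [7/13, 8/13) → index 5
j=7: u_7=149/220 ∈ [8/13, 28/39) → index 6
j=8: u_8=169/220 ∈ [28/39, 10/13) → index 7
j=9: u_9=189/220 ∈ [10/13, 35/39) → index 8
j=10: u_10=19/20 ∈ [35/39, 38/39) → index 9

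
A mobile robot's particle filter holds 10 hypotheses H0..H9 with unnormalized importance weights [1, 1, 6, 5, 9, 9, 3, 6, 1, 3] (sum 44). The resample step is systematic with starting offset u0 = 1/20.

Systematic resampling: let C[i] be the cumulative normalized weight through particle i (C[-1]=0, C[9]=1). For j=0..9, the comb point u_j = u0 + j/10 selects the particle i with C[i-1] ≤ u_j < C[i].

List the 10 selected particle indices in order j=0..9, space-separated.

C = [1/44, 1/22, 2/11, 13/44, 1/2, 31/44, 17/22, 10/11, 41/44, 1]
j=0: u_0=1/20 ∈ [1/22, 2/11) → index 2
j=1: u_1=3/20 ∈ [1/22, 2/11) → index 2
j=2: u_2=1/4 ∈ [2/11, 13/44) → index 3
j=3: u_3=7/20 ∈ [13/44, 1/2) → index 4
j=4: u_4=9/20 ∈ [13/44, 1/2) → index 4
j=5: u_5=11/20 ∈ [1/2, 31/44) → index 5
j=6: u_6=13/20 ∈ [1/2, 31/44) → index 5
j=7: u_7=3/4 ∈ [31/44, 17/22) → index 6
j=8: u_8=17/20 ∈ [17/22, 10/11) → index 7
j=9: u_9=19/20 ∈ [41/44, 1) → index 9

2 2 3 4 4 5 5 6 7 9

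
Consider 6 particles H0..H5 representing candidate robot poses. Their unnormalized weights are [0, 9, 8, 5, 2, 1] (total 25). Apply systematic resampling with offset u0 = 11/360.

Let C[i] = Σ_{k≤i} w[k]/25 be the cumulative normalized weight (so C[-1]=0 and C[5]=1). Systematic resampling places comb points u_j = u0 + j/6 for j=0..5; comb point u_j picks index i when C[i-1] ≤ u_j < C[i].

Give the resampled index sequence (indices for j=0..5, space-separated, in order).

1 1 2 2 3 3

C = [0, 9/25, 17/25, 22/25, 24/25, 1]
j=0: u_0=11/360 ∈ [0, 9/25) → index 1
j=1: u_1=71/360 ∈ [0, 9/25) → index 1
j=2: u_2=131/360 ∈ [9/25, 17/25) → index 2
j=3: u_3=191/360 ∈ [9/25, 17/25) → index 2
j=4: u_4=251/360 ∈ [17/25, 22/25) → index 3
j=5: u_5=311/360 ∈ [17/25, 22/25) → index 3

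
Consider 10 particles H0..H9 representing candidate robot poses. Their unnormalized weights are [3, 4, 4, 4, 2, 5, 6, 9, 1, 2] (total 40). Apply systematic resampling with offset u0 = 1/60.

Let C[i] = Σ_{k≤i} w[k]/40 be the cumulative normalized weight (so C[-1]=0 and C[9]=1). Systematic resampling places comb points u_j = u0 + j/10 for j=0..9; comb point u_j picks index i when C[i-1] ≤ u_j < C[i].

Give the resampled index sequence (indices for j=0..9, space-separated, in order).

C = [3/40, 7/40, 11/40, 3/8, 17/40, 11/20, 7/10, 37/40, 19/20, 1]
j=0: u_0=1/60 ∈ [0, 3/40) → index 0
j=1: u_1=7/60 ∈ [3/40, 7/40) → index 1
j=2: u_2=13/60 ∈ [7/40, 11/40) → index 2
j=3: u_3=19/60 ∈ [11/40, 3/8) → index 3
j=4: u_4=5/12 ∈ [3/8, 17/40) → index 4
j=5: u_5=31/60 ∈ [17/40, 11/20) → index 5
j=6: u_6=37/60 ∈ [11/20, 7/10) → index 6
j=7: u_7=43/60 ∈ [7/10, 37/40) → index 7
j=8: u_8=49/60 ∈ [7/10, 37/40) → index 7
j=9: u_9=11/12 ∈ [7/10, 37/40) → index 7

0 1 2 3 4 5 6 7 7 7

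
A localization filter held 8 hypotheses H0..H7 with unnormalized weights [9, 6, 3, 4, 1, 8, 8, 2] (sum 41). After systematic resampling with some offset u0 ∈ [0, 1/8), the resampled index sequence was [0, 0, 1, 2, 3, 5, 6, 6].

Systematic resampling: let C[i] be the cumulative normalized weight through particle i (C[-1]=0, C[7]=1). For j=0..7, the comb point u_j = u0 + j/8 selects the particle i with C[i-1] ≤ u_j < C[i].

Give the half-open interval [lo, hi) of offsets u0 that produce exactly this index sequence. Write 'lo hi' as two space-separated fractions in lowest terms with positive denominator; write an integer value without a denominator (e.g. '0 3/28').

C = [9/41, 15/41, 18/41, 22/41, 23/41, 31/41, 39/41, 1]
j=0 picked index 0: u0 ∈ [0, 9/41)
j=1 picked index 0: u0 ∈ [-1/8, 31/328)
j=2 picked index 1: u0 ∈ [-5/164, 19/164)
j=3 picked index 2: u0 ∈ [-3/328, 21/328)
j=4 picked index 3: u0 ∈ [-5/82, 3/82)
j=5 picked index 5: u0 ∈ [-21/328, 43/328)
j=6 picked index 6: u0 ∈ [1/164, 33/164)
j=7 picked index 6: u0 ∈ [-39/328, 25/328)
intersection: [1/164, 3/82)

1/164 3/82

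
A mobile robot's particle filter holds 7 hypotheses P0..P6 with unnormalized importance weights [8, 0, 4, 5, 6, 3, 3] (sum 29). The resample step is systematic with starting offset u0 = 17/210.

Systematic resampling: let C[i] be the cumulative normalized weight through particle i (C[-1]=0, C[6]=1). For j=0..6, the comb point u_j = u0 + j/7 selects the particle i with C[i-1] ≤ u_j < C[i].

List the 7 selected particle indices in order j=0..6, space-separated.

0 0 2 3 4 5 6

C = [8/29, 8/29, 12/29, 17/29, 23/29, 26/29, 1]
j=0: u_0=17/210 ∈ [0, 8/29) → index 0
j=1: u_1=47/210 ∈ [0, 8/29) → index 0
j=2: u_2=11/30 ∈ [8/29, 12/29) → index 2
j=3: u_3=107/210 ∈ [12/29, 17/29) → index 3
j=4: u_4=137/210 ∈ [17/29, 23/29) → index 4
j=5: u_5=167/210 ∈ [23/29, 26/29) → index 5
j=6: u_6=197/210 ∈ [26/29, 1) → index 6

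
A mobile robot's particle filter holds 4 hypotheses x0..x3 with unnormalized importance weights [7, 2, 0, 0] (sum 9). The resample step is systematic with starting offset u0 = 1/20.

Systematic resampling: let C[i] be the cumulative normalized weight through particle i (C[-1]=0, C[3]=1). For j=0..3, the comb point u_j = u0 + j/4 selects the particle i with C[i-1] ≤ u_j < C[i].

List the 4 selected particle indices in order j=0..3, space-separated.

C = [7/9, 1, 1, 1]
j=0: u_0=1/20 ∈ [0, 7/9) → index 0
j=1: u_1=3/10 ∈ [0, 7/9) → index 0
j=2: u_2=11/20 ∈ [0, 7/9) → index 0
j=3: u_3=4/5 ∈ [7/9, 1) → index 1

0 0 0 1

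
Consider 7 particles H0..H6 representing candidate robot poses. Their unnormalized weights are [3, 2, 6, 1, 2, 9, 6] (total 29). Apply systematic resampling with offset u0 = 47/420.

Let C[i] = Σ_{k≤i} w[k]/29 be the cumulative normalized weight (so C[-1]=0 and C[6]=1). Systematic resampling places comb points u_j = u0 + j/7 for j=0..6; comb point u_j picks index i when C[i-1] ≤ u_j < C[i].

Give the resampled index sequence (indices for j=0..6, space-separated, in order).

C = [3/29, 5/29, 11/29, 12/29, 14/29, 23/29, 1]
j=0: u_0=47/420 ∈ [3/29, 5/29) → index 1
j=1: u_1=107/420 ∈ [5/29, 11/29) → index 2
j=2: u_2=167/420 ∈ [11/29, 12/29) → index 3
j=3: u_3=227/420 ∈ [14/29, 23/29) → index 5
j=4: u_4=41/60 ∈ [14/29, 23/29) → index 5
j=5: u_5=347/420 ∈ [23/29, 1) → index 6
j=6: u_6=407/420 ∈ [23/29, 1) → index 6

1 2 3 5 5 6 6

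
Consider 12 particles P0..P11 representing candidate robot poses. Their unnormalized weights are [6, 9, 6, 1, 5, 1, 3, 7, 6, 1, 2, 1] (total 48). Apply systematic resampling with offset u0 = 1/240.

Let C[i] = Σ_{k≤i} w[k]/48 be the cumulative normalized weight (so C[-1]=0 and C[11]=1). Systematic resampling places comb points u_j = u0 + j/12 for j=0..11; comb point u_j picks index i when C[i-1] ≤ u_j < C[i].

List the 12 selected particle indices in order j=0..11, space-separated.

0 0 1 1 2 2 4 6 7 7 8 9

C = [1/8, 5/16, 7/16, 11/24, 9/16, 7/12, 31/48, 19/24, 11/12, 15/16, 47/48, 1]
j=0: u_0=1/240 ∈ [0, 1/8) → index 0
j=1: u_1=7/80 ∈ [0, 1/8) → index 0
j=2: u_2=41/240 ∈ [1/8, 5/16) → index 1
j=3: u_3=61/240 ∈ [1/8, 5/16) → index 1
j=4: u_4=27/80 ∈ [5/16, 7/16) → index 2
j=5: u_5=101/240 ∈ [5/16, 7/16) → index 2
j=6: u_6=121/240 ∈ [11/24, 9/16) → index 4
j=7: u_7=47/80 ∈ [7/12, 31/48) → index 6
j=8: u_8=161/240 ∈ [31/48, 19/24) → index 7
j=9: u_9=181/240 ∈ [31/48, 19/24) → index 7
j=10: u_10=67/80 ∈ [19/24, 11/12) → index 8
j=11: u_11=221/240 ∈ [11/12, 15/16) → index 9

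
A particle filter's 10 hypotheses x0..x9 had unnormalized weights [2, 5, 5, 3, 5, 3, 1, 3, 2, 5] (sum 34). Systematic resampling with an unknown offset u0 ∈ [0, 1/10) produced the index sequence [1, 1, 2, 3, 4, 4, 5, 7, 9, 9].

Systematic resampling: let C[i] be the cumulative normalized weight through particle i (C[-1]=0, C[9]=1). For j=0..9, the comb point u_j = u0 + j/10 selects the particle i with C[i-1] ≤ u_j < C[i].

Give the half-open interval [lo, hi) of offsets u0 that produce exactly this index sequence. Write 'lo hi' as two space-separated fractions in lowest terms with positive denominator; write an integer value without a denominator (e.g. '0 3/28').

1/17 13/170

C = [1/17, 7/34, 6/17, 15/34, 10/17, 23/34, 12/17, 27/34, 29/34, 1]
j=0 picked index 1: u0 ∈ [1/17, 7/34)
j=1 picked index 1: u0 ∈ [-7/170, 9/85)
j=2 picked index 2: u0 ∈ [1/170, 13/85)
j=3 picked index 3: u0 ∈ [9/170, 12/85)
j=4 picked index 4: u0 ∈ [7/170, 16/85)
j=5 picked index 4: u0 ∈ [-1/17, 3/34)
j=6 picked index 5: u0 ∈ [-1/85, 13/170)
j=7 picked index 7: u0 ∈ [1/170, 8/85)
j=8 picked index 9: u0 ∈ [9/170, 1/5)
j=9 picked index 9: u0 ∈ [-4/85, 1/10)
intersection: [1/17, 13/170)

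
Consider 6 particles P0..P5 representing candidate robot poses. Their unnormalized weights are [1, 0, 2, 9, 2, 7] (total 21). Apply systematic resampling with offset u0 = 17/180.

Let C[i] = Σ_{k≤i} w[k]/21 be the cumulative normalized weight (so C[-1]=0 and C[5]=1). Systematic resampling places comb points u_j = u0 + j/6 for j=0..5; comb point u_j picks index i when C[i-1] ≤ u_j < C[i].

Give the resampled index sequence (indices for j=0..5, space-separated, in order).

2 3 3 4 5 5

C = [1/21, 1/21, 1/7, 4/7, 2/3, 1]
j=0: u_0=17/180 ∈ [1/21, 1/7) → index 2
j=1: u_1=47/180 ∈ [1/7, 4/7) → index 3
j=2: u_2=77/180 ∈ [1/7, 4/7) → index 3
j=3: u_3=107/180 ∈ [4/7, 2/3) → index 4
j=4: u_4=137/180 ∈ [2/3, 1) → index 5
j=5: u_5=167/180 ∈ [2/3, 1) → index 5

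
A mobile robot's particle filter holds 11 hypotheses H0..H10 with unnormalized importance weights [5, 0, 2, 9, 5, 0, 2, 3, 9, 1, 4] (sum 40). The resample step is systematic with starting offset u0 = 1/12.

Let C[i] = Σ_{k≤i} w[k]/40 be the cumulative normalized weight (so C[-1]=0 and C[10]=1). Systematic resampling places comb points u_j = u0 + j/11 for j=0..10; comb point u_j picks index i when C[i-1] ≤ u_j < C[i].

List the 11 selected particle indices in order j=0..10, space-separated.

0 2 3 3 4 6 7 8 8 10 10

C = [1/8, 1/8, 7/40, 2/5, 21/40, 21/40, 23/40, 13/20, 7/8, 9/10, 1]
j=0: u_0=1/12 ∈ [0, 1/8) → index 0
j=1: u_1=23/132 ∈ [1/8, 7/40) → index 2
j=2: u_2=35/132 ∈ [7/40, 2/5) → index 3
j=3: u_3=47/132 ∈ [7/40, 2/5) → index 3
j=4: u_4=59/132 ∈ [2/5, 21/40) → index 4
j=5: u_5=71/132 ∈ [21/40, 23/40) → index 6
j=6: u_6=83/132 ∈ [23/40, 13/20) → index 7
j=7: u_7=95/132 ∈ [13/20, 7/8) → index 8
j=8: u_8=107/132 ∈ [13/20, 7/8) → index 8
j=9: u_9=119/132 ∈ [9/10, 1) → index 10
j=10: u_10=131/132 ∈ [9/10, 1) → index 10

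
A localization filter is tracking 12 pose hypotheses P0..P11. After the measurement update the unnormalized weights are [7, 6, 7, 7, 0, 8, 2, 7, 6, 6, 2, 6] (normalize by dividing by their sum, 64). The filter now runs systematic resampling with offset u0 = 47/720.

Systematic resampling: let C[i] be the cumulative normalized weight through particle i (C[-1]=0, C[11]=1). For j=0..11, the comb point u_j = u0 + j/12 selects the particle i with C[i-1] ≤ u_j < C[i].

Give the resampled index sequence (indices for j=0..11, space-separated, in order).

0 1 2 3 3 5 6 7 8 9 10 11

C = [7/64, 13/64, 5/16, 27/64, 27/64, 35/64, 37/64, 11/16, 25/32, 7/8, 29/32, 1]
j=0: u_0=47/720 ∈ [0, 7/64) → index 0
j=1: u_1=107/720 ∈ [7/64, 13/64) → index 1
j=2: u_2=167/720 ∈ [13/64, 5/16) → index 2
j=3: u_3=227/720 ∈ [5/16, 27/64) → index 3
j=4: u_4=287/720 ∈ [5/16, 27/64) → index 3
j=5: u_5=347/720 ∈ [27/64, 35/64) → index 5
j=6: u_6=407/720 ∈ [35/64, 37/64) → index 6
j=7: u_7=467/720 ∈ [37/64, 11/16) → index 7
j=8: u_8=527/720 ∈ [11/16, 25/32) → index 8
j=9: u_9=587/720 ∈ [25/32, 7/8) → index 9
j=10: u_10=647/720 ∈ [7/8, 29/32) → index 10
j=11: u_11=707/720 ∈ [29/32, 1) → index 11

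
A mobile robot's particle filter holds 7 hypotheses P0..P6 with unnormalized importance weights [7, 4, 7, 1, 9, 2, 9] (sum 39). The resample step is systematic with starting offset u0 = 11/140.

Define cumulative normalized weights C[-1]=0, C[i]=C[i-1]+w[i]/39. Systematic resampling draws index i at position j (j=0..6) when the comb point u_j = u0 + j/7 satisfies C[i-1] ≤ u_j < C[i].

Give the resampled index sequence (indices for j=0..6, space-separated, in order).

C = [7/39, 11/39, 6/13, 19/39, 28/39, 10/13, 1]
j=0: u_0=11/140 ∈ [0, 7/39) → index 0
j=1: u_1=31/140 ∈ [7/39, 11/39) → index 1
j=2: u_2=51/140 ∈ [11/39, 6/13) → index 2
j=3: u_3=71/140 ∈ [19/39, 28/39) → index 4
j=4: u_4=13/20 ∈ [19/39, 28/39) → index 4
j=5: u_5=111/140 ∈ [10/13, 1) → index 6
j=6: u_6=131/140 ∈ [10/13, 1) → index 6

0 1 2 4 4 6 6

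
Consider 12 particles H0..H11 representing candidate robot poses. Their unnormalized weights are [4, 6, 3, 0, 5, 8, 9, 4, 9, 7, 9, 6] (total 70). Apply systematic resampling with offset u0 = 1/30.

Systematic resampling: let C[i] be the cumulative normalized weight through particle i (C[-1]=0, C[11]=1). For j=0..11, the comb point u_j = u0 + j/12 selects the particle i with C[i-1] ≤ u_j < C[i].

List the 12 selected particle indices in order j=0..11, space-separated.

0 1 4 5 5 6 7 8 9 9 10 11

C = [2/35, 1/7, 13/70, 13/70, 9/35, 13/35, 1/2, 39/70, 24/35, 11/14, 32/35, 1]
j=0: u_0=1/30 ∈ [0, 2/35) → index 0
j=1: u_1=7/60 ∈ [2/35, 1/7) → index 1
j=2: u_2=1/5 ∈ [13/70, 9/35) → index 4
j=3: u_3=17/60 ∈ [9/35, 13/35) → index 5
j=4: u_4=11/30 ∈ [9/35, 13/35) → index 5
j=5: u_5=9/20 ∈ [13/35, 1/2) → index 6
j=6: u_6=8/15 ∈ [1/2, 39/70) → index 7
j=7: u_7=37/60 ∈ [39/70, 24/35) → index 8
j=8: u_8=7/10 ∈ [24/35, 11/14) → index 9
j=9: u_9=47/60 ∈ [24/35, 11/14) → index 9
j=10: u_10=13/15 ∈ [11/14, 32/35) → index 10
j=11: u_11=19/20 ∈ [32/35, 1) → index 11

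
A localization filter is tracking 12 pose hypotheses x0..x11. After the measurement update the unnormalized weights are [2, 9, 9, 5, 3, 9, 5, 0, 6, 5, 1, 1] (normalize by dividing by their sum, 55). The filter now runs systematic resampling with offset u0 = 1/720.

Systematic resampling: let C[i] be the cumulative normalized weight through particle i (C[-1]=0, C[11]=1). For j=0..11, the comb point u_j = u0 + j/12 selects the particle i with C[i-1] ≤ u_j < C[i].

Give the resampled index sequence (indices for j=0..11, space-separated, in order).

C = [2/55, 1/5, 4/11, 5/11, 28/55, 37/55, 42/55, 42/55, 48/55, 53/55, 54/55, 1]
j=0: u_0=1/720 ∈ [0, 2/55) → index 0
j=1: u_1=61/720 ∈ [2/55, 1/5) → index 1
j=2: u_2=121/720 ∈ [2/55, 1/5) → index 1
j=3: u_3=181/720 ∈ [1/5, 4/11) → index 2
j=4: u_4=241/720 ∈ [1/5, 4/11) → index 2
j=5: u_5=301/720 ∈ [4/11, 5/11) → index 3
j=6: u_6=361/720 ∈ [5/11, 28/55) → index 4
j=7: u_7=421/720 ∈ [28/55, 37/55) → index 5
j=8: u_8=481/720 ∈ [28/55, 37/55) → index 5
j=9: u_9=541/720 ∈ [37/55, 42/55) → index 6
j=10: u_10=601/720 ∈ [42/55, 48/55) → index 8
j=11: u_11=661/720 ∈ [48/55, 53/55) → index 9

0 1 1 2 2 3 4 5 5 6 8 9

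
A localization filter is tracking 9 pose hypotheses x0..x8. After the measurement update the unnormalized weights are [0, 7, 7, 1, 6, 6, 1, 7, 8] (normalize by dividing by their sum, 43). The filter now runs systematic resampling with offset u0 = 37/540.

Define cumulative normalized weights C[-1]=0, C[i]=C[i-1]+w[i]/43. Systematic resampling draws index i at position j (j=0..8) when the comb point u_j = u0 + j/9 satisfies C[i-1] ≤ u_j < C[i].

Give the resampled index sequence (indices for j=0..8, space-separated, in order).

C = [0, 7/43, 14/43, 15/43, 21/43, 27/43, 28/43, 35/43, 1]
j=0: u_0=37/540 ∈ [0, 7/43) → index 1
j=1: u_1=97/540 ∈ [7/43, 14/43) → index 2
j=2: u_2=157/540 ∈ [7/43, 14/43) → index 2
j=3: u_3=217/540 ∈ [15/43, 21/43) → index 4
j=4: u_4=277/540 ∈ [21/43, 27/43) → index 5
j=5: u_5=337/540 ∈ [21/43, 27/43) → index 5
j=6: u_6=397/540 ∈ [28/43, 35/43) → index 7
j=7: u_7=457/540 ∈ [35/43, 1) → index 8
j=8: u_8=517/540 ∈ [35/43, 1) → index 8

1 2 2 4 5 5 7 8 8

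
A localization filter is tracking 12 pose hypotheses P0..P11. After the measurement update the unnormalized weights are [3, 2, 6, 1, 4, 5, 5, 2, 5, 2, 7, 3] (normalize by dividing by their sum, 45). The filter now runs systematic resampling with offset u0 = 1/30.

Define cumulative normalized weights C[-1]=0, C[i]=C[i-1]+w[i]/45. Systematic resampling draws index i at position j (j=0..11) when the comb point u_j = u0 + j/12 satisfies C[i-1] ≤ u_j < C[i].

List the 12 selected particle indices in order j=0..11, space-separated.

C = [1/15, 1/9, 11/45, 4/15, 16/45, 7/15, 26/45, 28/45, 11/15, 7/9, 14/15, 1]
j=0: u_0=1/30 ∈ [0, 1/15) → index 0
j=1: u_1=7/60 ∈ [1/9, 11/45) → index 2
j=2: u_2=1/5 ∈ [1/9, 11/45) → index 2
j=3: u_3=17/60 ∈ [4/15, 16/45) → index 4
j=4: u_4=11/30 ∈ [16/45, 7/15) → index 5
j=5: u_5=9/20 ∈ [16/45, 7/15) → index 5
j=6: u_6=8/15 ∈ [7/15, 26/45) → index 6
j=7: u_7=37/60 ∈ [26/45, 28/45) → index 7
j=8: u_8=7/10 ∈ [28/45, 11/15) → index 8
j=9: u_9=47/60 ∈ [7/9, 14/15) → index 10
j=10: u_10=13/15 ∈ [7/9, 14/15) → index 10
j=11: u_11=19/20 ∈ [14/15, 1) → index 11

0 2 2 4 5 5 6 7 8 10 10 11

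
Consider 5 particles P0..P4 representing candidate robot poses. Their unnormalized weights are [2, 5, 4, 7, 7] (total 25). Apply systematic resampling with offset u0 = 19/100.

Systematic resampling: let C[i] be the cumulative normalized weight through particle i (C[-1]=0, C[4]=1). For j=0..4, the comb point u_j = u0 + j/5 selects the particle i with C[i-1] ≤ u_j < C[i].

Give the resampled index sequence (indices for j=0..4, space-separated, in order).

C = [2/25, 7/25, 11/25, 18/25, 1]
j=0: u_0=19/100 ∈ [2/25, 7/25) → index 1
j=1: u_1=39/100 ∈ [7/25, 11/25) → index 2
j=2: u_2=59/100 ∈ [11/25, 18/25) → index 3
j=3: u_3=79/100 ∈ [18/25, 1) → index 4
j=4: u_4=99/100 ∈ [18/25, 1) → index 4

1 2 3 4 4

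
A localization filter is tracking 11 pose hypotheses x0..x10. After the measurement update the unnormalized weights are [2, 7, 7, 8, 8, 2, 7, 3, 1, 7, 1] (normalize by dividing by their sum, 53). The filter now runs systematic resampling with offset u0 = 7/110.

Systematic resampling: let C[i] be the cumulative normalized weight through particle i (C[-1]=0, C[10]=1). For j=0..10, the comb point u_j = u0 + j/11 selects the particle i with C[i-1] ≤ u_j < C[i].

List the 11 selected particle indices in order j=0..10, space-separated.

1 1 2 3 3 4 5 6 7 9 9

C = [2/53, 9/53, 16/53, 24/53, 32/53, 34/53, 41/53, 44/53, 45/53, 52/53, 1]
j=0: u_0=7/110 ∈ [2/53, 9/53) → index 1
j=1: u_1=17/110 ∈ [2/53, 9/53) → index 1
j=2: u_2=27/110 ∈ [9/53, 16/53) → index 2
j=3: u_3=37/110 ∈ [16/53, 24/53) → index 3
j=4: u_4=47/110 ∈ [16/53, 24/53) → index 3
j=5: u_5=57/110 ∈ [24/53, 32/53) → index 4
j=6: u_6=67/110 ∈ [32/53, 34/53) → index 5
j=7: u_7=7/10 ∈ [34/53, 41/53) → index 6
j=8: u_8=87/110 ∈ [41/53, 44/53) → index 7
j=9: u_9=97/110 ∈ [45/53, 52/53) → index 9
j=10: u_10=107/110 ∈ [45/53, 52/53) → index 9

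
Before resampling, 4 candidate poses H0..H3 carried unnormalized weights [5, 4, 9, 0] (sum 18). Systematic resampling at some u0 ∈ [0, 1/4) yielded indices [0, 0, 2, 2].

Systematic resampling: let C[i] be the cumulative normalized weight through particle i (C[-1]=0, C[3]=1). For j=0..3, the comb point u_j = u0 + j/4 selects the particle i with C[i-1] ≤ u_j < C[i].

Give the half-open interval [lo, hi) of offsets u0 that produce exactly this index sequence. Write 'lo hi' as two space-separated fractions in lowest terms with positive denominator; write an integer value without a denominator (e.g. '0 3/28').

0 1/36

C = [5/18, 1/2, 1, 1]
j=0 picked index 0: u0 ∈ [0, 5/18)
j=1 picked index 0: u0 ∈ [-1/4, 1/36)
j=2 picked index 2: u0 ∈ [0, 1/2)
j=3 picked index 2: u0 ∈ [-1/4, 1/4)
intersection: [0, 1/36)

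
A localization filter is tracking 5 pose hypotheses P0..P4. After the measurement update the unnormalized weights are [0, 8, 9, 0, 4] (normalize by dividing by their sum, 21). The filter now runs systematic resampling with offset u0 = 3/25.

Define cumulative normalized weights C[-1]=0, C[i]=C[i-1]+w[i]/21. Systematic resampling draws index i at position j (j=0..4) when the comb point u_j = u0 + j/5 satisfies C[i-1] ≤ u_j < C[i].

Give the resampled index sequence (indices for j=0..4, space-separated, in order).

1 1 2 2 4

C = [0, 8/21, 17/21, 17/21, 1]
j=0: u_0=3/25 ∈ [0, 8/21) → index 1
j=1: u_1=8/25 ∈ [0, 8/21) → index 1
j=2: u_2=13/25 ∈ [8/21, 17/21) → index 2
j=3: u_3=18/25 ∈ [8/21, 17/21) → index 2
j=4: u_4=23/25 ∈ [17/21, 1) → index 4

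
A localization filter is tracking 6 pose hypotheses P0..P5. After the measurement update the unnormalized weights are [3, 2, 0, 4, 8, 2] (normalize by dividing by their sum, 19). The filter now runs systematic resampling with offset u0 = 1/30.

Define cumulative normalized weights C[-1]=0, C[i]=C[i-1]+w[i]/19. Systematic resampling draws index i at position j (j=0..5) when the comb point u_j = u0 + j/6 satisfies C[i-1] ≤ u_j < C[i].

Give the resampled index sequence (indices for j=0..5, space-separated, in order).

C = [3/19, 5/19, 5/19, 9/19, 17/19, 1]
j=0: u_0=1/30 ∈ [0, 3/19) → index 0
j=1: u_1=1/5 ∈ [3/19, 5/19) → index 1
j=2: u_2=11/30 ∈ [5/19, 9/19) → index 3
j=3: u_3=8/15 ∈ [9/19, 17/19) → index 4
j=4: u_4=7/10 ∈ [9/19, 17/19) → index 4
j=5: u_5=13/15 ∈ [9/19, 17/19) → index 4

0 1 3 4 4 4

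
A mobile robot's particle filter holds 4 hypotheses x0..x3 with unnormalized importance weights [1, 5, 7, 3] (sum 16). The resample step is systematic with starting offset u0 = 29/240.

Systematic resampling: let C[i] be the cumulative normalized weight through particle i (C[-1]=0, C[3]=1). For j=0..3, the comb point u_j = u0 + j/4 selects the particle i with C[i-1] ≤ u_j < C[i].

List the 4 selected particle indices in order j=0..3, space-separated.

1 1 2 3

C = [1/16, 3/8, 13/16, 1]
j=0: u_0=29/240 ∈ [1/16, 3/8) → index 1
j=1: u_1=89/240 ∈ [1/16, 3/8) → index 1
j=2: u_2=149/240 ∈ [3/8, 13/16) → index 2
j=3: u_3=209/240 ∈ [13/16, 1) → index 3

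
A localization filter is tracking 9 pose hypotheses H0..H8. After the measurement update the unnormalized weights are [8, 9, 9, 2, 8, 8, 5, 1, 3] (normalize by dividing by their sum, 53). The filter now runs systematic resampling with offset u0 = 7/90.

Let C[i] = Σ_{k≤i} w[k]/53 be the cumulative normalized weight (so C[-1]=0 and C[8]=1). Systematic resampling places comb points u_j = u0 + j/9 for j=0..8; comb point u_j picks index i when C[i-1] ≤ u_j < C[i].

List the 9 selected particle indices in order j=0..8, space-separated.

C = [8/53, 17/53, 26/53, 28/53, 36/53, 44/53, 49/53, 50/53, 1]
j=0: u_0=7/90 ∈ [0, 8/53) → index 0
j=1: u_1=17/90 ∈ [8/53, 17/53) → index 1
j=2: u_2=3/10 ∈ [8/53, 17/53) → index 1
j=3: u_3=37/90 ∈ [17/53, 26/53) → index 2
j=4: u_4=47/90 ∈ [26/53, 28/53) → index 3
j=5: u_5=19/30 ∈ [28/53, 36/53) → index 4
j=6: u_6=67/90 ∈ [36/53, 44/53) → index 5
j=7: u_7=77/90 ∈ [44/53, 49/53) → index 6
j=8: u_8=29/30 ∈ [50/53, 1) → index 8

0 1 1 2 3 4 5 6 8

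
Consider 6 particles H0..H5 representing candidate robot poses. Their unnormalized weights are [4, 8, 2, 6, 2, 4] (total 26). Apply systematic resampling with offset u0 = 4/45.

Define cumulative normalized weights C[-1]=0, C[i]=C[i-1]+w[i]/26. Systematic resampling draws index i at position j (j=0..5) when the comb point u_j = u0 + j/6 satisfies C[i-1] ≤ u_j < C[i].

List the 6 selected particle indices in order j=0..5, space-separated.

0 1 1 3 3 5

C = [2/13, 6/13, 7/13, 10/13, 11/13, 1]
j=0: u_0=4/45 ∈ [0, 2/13) → index 0
j=1: u_1=23/90 ∈ [2/13, 6/13) → index 1
j=2: u_2=19/45 ∈ [2/13, 6/13) → index 1
j=3: u_3=53/90 ∈ [7/13, 10/13) → index 3
j=4: u_4=34/45 ∈ [7/13, 10/13) → index 3
j=5: u_5=83/90 ∈ [11/13, 1) → index 5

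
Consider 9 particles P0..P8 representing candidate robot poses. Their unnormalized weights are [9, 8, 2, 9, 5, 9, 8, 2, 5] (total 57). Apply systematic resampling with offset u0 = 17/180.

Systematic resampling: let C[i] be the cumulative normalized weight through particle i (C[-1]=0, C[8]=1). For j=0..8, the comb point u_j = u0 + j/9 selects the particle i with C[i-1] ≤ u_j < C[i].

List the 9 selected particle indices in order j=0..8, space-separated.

0 1 2 3 4 5 6 6 8

C = [3/19, 17/57, 1/3, 28/57, 11/19, 14/19, 50/57, 52/57, 1]
j=0: u_0=17/180 ∈ [0, 3/19) → index 0
j=1: u_1=37/180 ∈ [3/19, 17/57) → index 1
j=2: u_2=19/60 ∈ [17/57, 1/3) → index 2
j=3: u_3=77/180 ∈ [1/3, 28/57) → index 3
j=4: u_4=97/180 ∈ [28/57, 11/19) → index 4
j=5: u_5=13/20 ∈ [11/19, 14/19) → index 5
j=6: u_6=137/180 ∈ [14/19, 50/57) → index 6
j=7: u_7=157/180 ∈ [14/19, 50/57) → index 6
j=8: u_8=59/60 ∈ [52/57, 1) → index 8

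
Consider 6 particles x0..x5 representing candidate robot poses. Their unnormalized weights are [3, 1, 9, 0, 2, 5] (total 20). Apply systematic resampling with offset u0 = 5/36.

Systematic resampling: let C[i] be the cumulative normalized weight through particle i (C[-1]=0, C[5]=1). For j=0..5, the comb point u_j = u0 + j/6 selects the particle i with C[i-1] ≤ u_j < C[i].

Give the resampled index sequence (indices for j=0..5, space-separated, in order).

C = [3/20, 1/5, 13/20, 13/20, 3/4, 1]
j=0: u_0=5/36 ∈ [0, 3/20) → index 0
j=1: u_1=11/36 ∈ [1/5, 13/20) → index 2
j=2: u_2=17/36 ∈ [1/5, 13/20) → index 2
j=3: u_3=23/36 ∈ [1/5, 13/20) → index 2
j=4: u_4=29/36 ∈ [3/4, 1) → index 5
j=5: u_5=35/36 ∈ [3/4, 1) → index 5

0 2 2 2 5 5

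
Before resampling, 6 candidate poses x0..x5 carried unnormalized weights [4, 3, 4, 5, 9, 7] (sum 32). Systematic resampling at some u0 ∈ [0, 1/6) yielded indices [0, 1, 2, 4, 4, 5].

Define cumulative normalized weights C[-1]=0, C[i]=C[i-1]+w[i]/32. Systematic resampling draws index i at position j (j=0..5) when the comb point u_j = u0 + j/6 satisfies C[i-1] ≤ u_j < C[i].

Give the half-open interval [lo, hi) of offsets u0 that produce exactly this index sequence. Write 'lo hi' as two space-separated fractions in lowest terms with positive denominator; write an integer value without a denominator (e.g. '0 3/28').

C = [1/8, 7/32, 11/32, 1/2, 25/32, 1]
j=0 picked index 0: u0 ∈ [0, 1/8)
j=1 picked index 1: u0 ∈ [-1/24, 5/96)
j=2 picked index 2: u0 ∈ [-11/96, 1/96)
j=3 picked index 4: u0 ∈ [0, 9/32)
j=4 picked index 4: u0 ∈ [-1/6, 11/96)
j=5 picked index 5: u0 ∈ [-5/96, 1/6)
intersection: [0, 1/96)

0 1/96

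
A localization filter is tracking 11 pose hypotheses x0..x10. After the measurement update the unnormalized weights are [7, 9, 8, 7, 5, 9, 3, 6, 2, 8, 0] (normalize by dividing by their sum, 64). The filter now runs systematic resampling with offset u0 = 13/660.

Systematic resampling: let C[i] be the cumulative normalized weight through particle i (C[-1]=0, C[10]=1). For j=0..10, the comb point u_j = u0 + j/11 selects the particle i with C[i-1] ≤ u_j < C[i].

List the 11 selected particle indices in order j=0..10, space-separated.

0 1 1 2 3 3 5 5 6 7 9

C = [7/64, 1/4, 3/8, 31/64, 9/16, 45/64, 3/4, 27/32, 7/8, 1, 1]
j=0: u_0=13/660 ∈ [0, 7/64) → index 0
j=1: u_1=73/660 ∈ [7/64, 1/4) → index 1
j=2: u_2=133/660 ∈ [7/64, 1/4) → index 1
j=3: u_3=193/660 ∈ [1/4, 3/8) → index 2
j=4: u_4=23/60 ∈ [3/8, 31/64) → index 3
j=5: u_5=313/660 ∈ [3/8, 31/64) → index 3
j=6: u_6=373/660 ∈ [9/16, 45/64) → index 5
j=7: u_7=433/660 ∈ [9/16, 45/64) → index 5
j=8: u_8=493/660 ∈ [45/64, 3/4) → index 6
j=9: u_9=553/660 ∈ [3/4, 27/32) → index 7
j=10: u_10=613/660 ∈ [7/8, 1) → index 9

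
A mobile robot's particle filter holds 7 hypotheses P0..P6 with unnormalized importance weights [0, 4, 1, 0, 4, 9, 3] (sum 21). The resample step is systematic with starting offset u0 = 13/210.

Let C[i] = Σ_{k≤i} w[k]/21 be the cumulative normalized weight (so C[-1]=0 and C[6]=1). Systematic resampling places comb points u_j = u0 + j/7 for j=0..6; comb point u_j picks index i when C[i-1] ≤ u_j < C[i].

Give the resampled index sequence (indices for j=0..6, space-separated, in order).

C = [0, 4/21, 5/21, 5/21, 3/7, 6/7, 1]
j=0: u_0=13/210 ∈ [0, 4/21) → index 1
j=1: u_1=43/210 ∈ [4/21, 5/21) → index 2
j=2: u_2=73/210 ∈ [5/21, 3/7) → index 4
j=3: u_3=103/210 ∈ [3/7, 6/7) → index 5
j=4: u_4=19/30 ∈ [3/7, 6/7) → index 5
j=5: u_5=163/210 ∈ [3/7, 6/7) → index 5
j=6: u_6=193/210 ∈ [6/7, 1) → index 6

1 2 4 5 5 5 6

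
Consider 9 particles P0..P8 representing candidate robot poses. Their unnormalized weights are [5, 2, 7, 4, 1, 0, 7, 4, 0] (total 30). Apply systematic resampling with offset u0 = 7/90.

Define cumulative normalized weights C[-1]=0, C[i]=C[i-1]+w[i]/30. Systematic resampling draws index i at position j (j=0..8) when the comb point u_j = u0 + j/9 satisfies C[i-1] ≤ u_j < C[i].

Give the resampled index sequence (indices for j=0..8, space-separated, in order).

0 1 2 2 3 6 6 6 7

C = [1/6, 7/30, 7/15, 3/5, 19/30, 19/30, 13/15, 1, 1]
j=0: u_0=7/90 ∈ [0, 1/6) → index 0
j=1: u_1=17/90 ∈ [1/6, 7/30) → index 1
j=2: u_2=3/10 ∈ [7/30, 7/15) → index 2
j=3: u_3=37/90 ∈ [7/30, 7/15) → index 2
j=4: u_4=47/90 ∈ [7/15, 3/5) → index 3
j=5: u_5=19/30 ∈ [19/30, 13/15) → index 6
j=6: u_6=67/90 ∈ [19/30, 13/15) → index 6
j=7: u_7=77/90 ∈ [19/30, 13/15) → index 6
j=8: u_8=29/30 ∈ [13/15, 1) → index 7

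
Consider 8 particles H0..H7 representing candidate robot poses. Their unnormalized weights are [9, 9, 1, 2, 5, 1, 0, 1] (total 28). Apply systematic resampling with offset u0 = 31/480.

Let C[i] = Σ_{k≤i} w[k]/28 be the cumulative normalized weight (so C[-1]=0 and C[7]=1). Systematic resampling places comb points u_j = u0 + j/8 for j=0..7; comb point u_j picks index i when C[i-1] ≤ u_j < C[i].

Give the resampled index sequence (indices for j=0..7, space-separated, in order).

C = [9/28, 9/14, 19/28, 3/4, 13/14, 27/28, 27/28, 1]
j=0: u_0=31/480 ∈ [0, 9/28) → index 0
j=1: u_1=91/480 ∈ [0, 9/28) → index 0
j=2: u_2=151/480 ∈ [0, 9/28) → index 0
j=3: u_3=211/480 ∈ [9/28, 9/14) → index 1
j=4: u_4=271/480 ∈ [9/28, 9/14) → index 1
j=5: u_5=331/480 ∈ [19/28, 3/4) → index 3
j=6: u_6=391/480 ∈ [3/4, 13/14) → index 4
j=7: u_7=451/480 ∈ [13/14, 27/28) → index 5

0 0 0 1 1 3 4 5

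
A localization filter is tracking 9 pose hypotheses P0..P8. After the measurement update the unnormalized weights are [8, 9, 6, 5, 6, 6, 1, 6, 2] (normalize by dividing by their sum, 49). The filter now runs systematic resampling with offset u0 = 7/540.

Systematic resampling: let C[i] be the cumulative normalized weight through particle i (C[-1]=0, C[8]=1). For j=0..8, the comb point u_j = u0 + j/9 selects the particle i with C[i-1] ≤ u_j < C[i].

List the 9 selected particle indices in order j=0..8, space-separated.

C = [8/49, 17/49, 23/49, 4/7, 34/49, 40/49, 41/49, 47/49, 1]
j=0: u_0=7/540 ∈ [0, 8/49) → index 0
j=1: u_1=67/540 ∈ [0, 8/49) → index 0
j=2: u_2=127/540 ∈ [8/49, 17/49) → index 1
j=3: u_3=187/540 ∈ [8/49, 17/49) → index 1
j=4: u_4=247/540 ∈ [17/49, 23/49) → index 2
j=5: u_5=307/540 ∈ [23/49, 4/7) → index 3
j=6: u_6=367/540 ∈ [4/7, 34/49) → index 4
j=7: u_7=427/540 ∈ [34/49, 40/49) → index 5
j=8: u_8=487/540 ∈ [41/49, 47/49) → index 7

0 0 1 1 2 3 4 5 7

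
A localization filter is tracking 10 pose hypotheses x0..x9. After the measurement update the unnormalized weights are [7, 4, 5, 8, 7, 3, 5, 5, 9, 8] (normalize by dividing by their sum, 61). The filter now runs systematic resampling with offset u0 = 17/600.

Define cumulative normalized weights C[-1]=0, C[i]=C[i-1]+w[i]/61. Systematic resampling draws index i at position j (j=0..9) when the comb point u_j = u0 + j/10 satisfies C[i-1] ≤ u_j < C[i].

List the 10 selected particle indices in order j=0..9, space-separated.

C = [7/61, 11/61, 16/61, 24/61, 31/61, 34/61, 39/61, 44/61, 53/61, 1]
j=0: u_0=17/600 ∈ [0, 7/61) → index 0
j=1: u_1=77/600 ∈ [7/61, 11/61) → index 1
j=2: u_2=137/600 ∈ [11/61, 16/61) → index 2
j=3: u_3=197/600 ∈ [16/61, 24/61) → index 3
j=4: u_4=257/600 ∈ [24/61, 31/61) → index 4
j=5: u_5=317/600 ∈ [31/61, 34/61) → index 5
j=6: u_6=377/600 ∈ [34/61, 39/61) → index 6
j=7: u_7=437/600 ∈ [44/61, 53/61) → index 8
j=8: u_8=497/600 ∈ [44/61, 53/61) → index 8
j=9: u_9=557/600 ∈ [53/61, 1) → index 9

0 1 2 3 4 5 6 8 8 9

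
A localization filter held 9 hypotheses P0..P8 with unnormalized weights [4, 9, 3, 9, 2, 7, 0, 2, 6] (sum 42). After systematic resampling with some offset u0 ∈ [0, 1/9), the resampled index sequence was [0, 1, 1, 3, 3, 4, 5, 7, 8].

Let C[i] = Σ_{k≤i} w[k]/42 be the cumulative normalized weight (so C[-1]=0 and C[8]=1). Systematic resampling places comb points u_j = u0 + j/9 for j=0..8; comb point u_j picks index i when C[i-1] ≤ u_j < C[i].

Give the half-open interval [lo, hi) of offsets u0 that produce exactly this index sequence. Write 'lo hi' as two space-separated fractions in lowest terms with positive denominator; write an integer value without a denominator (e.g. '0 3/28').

1/21 5/63

C = [2/21, 13/42, 8/21, 25/42, 9/14, 17/21, 17/21, 6/7, 1]
j=0 picked index 0: u0 ∈ [0, 2/21)
j=1 picked index 1: u0 ∈ [-1/63, 25/126)
j=2 picked index 1: u0 ∈ [-8/63, 11/126)
j=3 picked index 3: u0 ∈ [1/21, 11/42)
j=4 picked index 3: u0 ∈ [-4/63, 19/126)
j=5 picked index 4: u0 ∈ [5/126, 11/126)
j=6 picked index 5: u0 ∈ [-1/42, 1/7)
j=7 picked index 7: u0 ∈ [2/63, 5/63)
j=8 picked index 8: u0 ∈ [-2/63, 1/9)
intersection: [1/21, 5/63)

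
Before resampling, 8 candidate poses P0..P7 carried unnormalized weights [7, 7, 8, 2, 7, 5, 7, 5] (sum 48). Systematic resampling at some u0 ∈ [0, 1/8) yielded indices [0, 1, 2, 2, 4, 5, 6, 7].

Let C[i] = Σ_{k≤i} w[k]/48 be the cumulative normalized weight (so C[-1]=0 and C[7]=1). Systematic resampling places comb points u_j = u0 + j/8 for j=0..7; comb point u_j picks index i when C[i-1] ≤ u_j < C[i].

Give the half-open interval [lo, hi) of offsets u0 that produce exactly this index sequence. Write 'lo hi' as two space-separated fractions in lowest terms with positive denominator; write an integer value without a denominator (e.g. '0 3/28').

C = [7/48, 7/24, 11/24, 1/2, 31/48, 3/4, 43/48, 1]
j=0 picked index 0: u0 ∈ [0, 7/48)
j=1 picked index 1: u0 ∈ [1/48, 1/6)
j=2 picked index 2: u0 ∈ [1/24, 5/24)
j=3 picked index 2: u0 ∈ [-1/12, 1/12)
j=4 picked index 4: u0 ∈ [0, 7/48)
j=5 picked index 5: u0 ∈ [1/48, 1/8)
j=6 picked index 6: u0 ∈ [0, 7/48)
j=7 picked index 7: u0 ∈ [1/48, 1/8)
intersection: [1/24, 1/12)

1/24 1/12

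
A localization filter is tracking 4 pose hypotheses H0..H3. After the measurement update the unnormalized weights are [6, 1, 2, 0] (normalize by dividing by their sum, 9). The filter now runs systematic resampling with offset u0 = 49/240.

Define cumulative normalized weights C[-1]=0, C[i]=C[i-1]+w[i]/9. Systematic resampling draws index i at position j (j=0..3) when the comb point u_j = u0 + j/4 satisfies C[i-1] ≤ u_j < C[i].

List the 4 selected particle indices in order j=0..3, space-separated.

C = [2/3, 7/9, 1, 1]
j=0: u_0=49/240 ∈ [0, 2/3) → index 0
j=1: u_1=109/240 ∈ [0, 2/3) → index 0
j=2: u_2=169/240 ∈ [2/3, 7/9) → index 1
j=3: u_3=229/240 ∈ [7/9, 1) → index 2

0 0 1 2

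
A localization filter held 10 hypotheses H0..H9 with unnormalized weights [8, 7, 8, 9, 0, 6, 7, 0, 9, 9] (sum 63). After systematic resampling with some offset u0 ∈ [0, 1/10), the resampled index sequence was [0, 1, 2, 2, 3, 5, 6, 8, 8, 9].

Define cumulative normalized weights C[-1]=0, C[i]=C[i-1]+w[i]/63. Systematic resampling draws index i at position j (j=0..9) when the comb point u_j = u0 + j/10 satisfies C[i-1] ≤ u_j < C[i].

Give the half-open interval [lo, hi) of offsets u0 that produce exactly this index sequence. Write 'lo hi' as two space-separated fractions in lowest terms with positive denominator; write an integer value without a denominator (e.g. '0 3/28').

C = [8/63, 5/21, 23/63, 32/63, 32/63, 38/63, 5/7, 5/7, 6/7, 1]
j=0 picked index 0: u0 ∈ [0, 8/63)
j=1 picked index 1: u0 ∈ [17/630, 29/210)
j=2 picked index 2: u0 ∈ [4/105, 52/315)
j=3 picked index 2: u0 ∈ [-13/210, 41/630)
j=4 picked index 3: u0 ∈ [-11/315, 34/315)
j=5 picked index 5: u0 ∈ [1/126, 13/126)
j=6 picked index 6: u0 ∈ [1/315, 4/35)
j=7 picked index 8: u0 ∈ [1/70, 11/70)
j=8 picked index 8: u0 ∈ [-3/35, 2/35)
j=9 picked index 9: u0 ∈ [-3/70, 1/10)
intersection: [4/105, 2/35)

4/105 2/35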